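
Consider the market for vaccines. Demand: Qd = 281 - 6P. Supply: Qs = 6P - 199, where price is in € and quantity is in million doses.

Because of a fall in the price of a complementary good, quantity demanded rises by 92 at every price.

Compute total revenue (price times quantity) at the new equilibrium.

Initially, 281 - 6P = 6P - 199, so 480 = 12P and P = 40, Q = 41.
With the change applied: demand Qd = 373 - 6P, supply Qs = 6P - 199.
Equate the new curves: 373 - 6P = 6P - 199, giving 572 = 12P, P = 143/3 ≈ 47.6667, Q = 87.
New expenditure = 47.6667 × 87 = 4147.

4147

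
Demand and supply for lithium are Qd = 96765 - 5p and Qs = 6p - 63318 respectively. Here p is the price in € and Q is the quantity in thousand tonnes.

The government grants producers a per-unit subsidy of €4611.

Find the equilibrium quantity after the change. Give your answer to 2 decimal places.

Solve the original market: 96765 - 5p = 6p - 63318, hence p = 14553 and Q = 24000.
Since sellers receive the price plus the subsidy, the effective supply curve becomes Qs = 6p - 35652.
Equate the new curves: 96765 - 5p = 6p - 35652, giving 132417 = 11p, p = 132417/11 ≈ 12037.9091, Q = 402330/11 ≈ 36575.4545.

36575.45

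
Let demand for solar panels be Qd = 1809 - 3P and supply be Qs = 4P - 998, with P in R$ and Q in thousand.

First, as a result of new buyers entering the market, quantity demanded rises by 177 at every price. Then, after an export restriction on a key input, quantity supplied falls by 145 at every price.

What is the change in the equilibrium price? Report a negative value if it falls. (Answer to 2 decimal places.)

Solve the original market: 1809 - 3P = 4P - 998, hence P = 401 and Q = 606.
The shock moves the curves to Qd = 1986 - 3P and Qs = 4P - 1143.
Clearing the new market: 1986 - 3P = 4P - 1143, so P = 447 and Q = 645.
ΔP = 447 − 401 = +46.00.

+46.00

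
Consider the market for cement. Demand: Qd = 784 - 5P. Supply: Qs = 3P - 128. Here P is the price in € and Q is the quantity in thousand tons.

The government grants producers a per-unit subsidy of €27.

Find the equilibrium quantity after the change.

Original equilibrium: 784 - 5P = 3P - 128 gives 912 = 8P, so P = 114 and Q = 214.
Since sellers receive the price plus the subsidy, the effective supply curve becomes Qs = 3P - 47.
Clearing the new market: 784 - 5P = 3P - 47, so P = 103.875 and Q = 264.625.

264.625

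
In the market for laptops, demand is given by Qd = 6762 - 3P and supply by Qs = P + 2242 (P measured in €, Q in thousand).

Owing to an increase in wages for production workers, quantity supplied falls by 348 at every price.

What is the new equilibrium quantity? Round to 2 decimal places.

3111.00

Initially, 6762 - 3P = P + 2242, so 4520 = 4P and P = 1130, Q = 3372.
The shock moves the curves to Qd = 6762 - 3P and Qs = P + 1894.
Setting them equal: 6762 - 3P = P + 1894 → 4868 = 4P, so P = 1217 and Q = 3111.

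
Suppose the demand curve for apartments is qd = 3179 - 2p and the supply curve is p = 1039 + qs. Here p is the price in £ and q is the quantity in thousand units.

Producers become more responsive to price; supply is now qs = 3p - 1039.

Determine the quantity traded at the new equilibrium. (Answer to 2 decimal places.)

Solve the original market: 3179 - 2p = p - 1039, hence p = 1406 and q = 367.
With the change applied: demand qd = 3179 - 2p, supply qs = 3p - 1039.
Equate the new curves: 3179 - 2p = 3p - 1039, giving 4218 = 5p, p = 843.6, q = 1491.8.

1491.80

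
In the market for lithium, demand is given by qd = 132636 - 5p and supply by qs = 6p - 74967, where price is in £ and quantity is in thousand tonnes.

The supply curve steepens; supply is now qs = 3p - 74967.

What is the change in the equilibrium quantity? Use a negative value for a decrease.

Initially, 132636 - 5p = 6p - 74967, so 207603 = 11p and p = 18873, q = 38271.
The shock moves the curves to qd = 132636 - 5p and qs = 3p - 74967.
Clearing the new market: 132636 - 5p = 3p - 74967, so p = 25950.375 and q = 2884.125.
Δq = 2884.125 − 38271 = -35386.875.

-35386.875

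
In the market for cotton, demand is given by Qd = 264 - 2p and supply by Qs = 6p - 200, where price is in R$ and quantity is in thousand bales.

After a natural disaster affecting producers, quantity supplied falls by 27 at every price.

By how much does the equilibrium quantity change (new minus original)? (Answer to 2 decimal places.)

Solve the original market: 264 - 2p = 6p - 200, hence p = 58 and Q = 148.
With the change applied: demand Qd = 264 - 2p, supply Qs = 6p - 227.
New equilibrium: 264 - 2p = 6p - 227 ⇒ 491 = 8p ⇒ p = 61.375, Q = 141.25.
ΔQ = 141.25 − 148 = -6.75.

-6.75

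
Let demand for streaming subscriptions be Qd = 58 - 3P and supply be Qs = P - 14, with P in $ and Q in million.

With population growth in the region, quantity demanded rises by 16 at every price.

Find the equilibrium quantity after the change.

8

Initially, 58 - 3P = P - 14, so 72 = 4P and P = 18, Q = 4.
The new curves are Qd = 74 - 3P (demand) and Qs = P - 14 (supply).
New equilibrium: 74 - 3P = P - 14 ⇒ 88 = 4P ⇒ P = 22, Q = 8.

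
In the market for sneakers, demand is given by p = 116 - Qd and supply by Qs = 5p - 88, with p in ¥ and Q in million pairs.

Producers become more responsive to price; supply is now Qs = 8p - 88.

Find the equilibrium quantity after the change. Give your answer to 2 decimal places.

93.33

Original equilibrium: 116 - p = 5p - 88 gives 204 = 6p, so p = 34 and Q = 82.
The shock moves the curves to Qd = 116 - p and Qs = 8p - 88.
Clearing the new market: 116 - p = 8p - 88, so p = 68/3 ≈ 22.6667 and Q = 280/3 ≈ 93.3333.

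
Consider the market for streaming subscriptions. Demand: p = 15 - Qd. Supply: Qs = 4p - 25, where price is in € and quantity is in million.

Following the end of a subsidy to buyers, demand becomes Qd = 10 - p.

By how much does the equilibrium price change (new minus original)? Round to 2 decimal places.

-1.00

Before the shock: 15 - p = 4p - 25 ⇒ 40 = 5p ⇒ p = 8, Q = 7.
With the change applied: demand Qd = 10 - p, supply Qs = 4p - 25.
New equilibrium: 10 - p = 4p - 25 ⇒ 35 = 5p ⇒ p = 7, Q = 3.
Δp = 7 − 8 = -1.00.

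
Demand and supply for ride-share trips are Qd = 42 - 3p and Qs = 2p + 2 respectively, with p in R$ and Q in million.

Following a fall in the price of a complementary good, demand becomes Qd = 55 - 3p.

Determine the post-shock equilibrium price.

10.6

Initially, 42 - 3p = 2p + 2, so 40 = 5p and p = 8, Q = 18.
After the shift, demand is Qd = 55 - 3p and supply is Qs = 2p + 2.
Setting them equal: 55 - 3p = 2p + 2 → 53 = 5p, so p = 10.6 and Q = 23.2.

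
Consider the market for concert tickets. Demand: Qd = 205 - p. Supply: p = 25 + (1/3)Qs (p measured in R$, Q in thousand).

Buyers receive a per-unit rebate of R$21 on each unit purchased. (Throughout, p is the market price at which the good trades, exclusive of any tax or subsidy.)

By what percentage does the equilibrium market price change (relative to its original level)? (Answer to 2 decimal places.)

Initially, 205 - p = 3p - 75, so 280 = 4p and p = 70, Q = 135.
Since buyers' out-of-pocket price is the market price minus the rebate, the effective demand curve becomes Qd = 226 - p.
Equate the new curves: 226 - p = 3p - 75, giving 301 = 4p, p = 75.25, Q = 150.75.
%Δp = (75.25 − 70) / 70 × 100 = +7.50%.

+7.50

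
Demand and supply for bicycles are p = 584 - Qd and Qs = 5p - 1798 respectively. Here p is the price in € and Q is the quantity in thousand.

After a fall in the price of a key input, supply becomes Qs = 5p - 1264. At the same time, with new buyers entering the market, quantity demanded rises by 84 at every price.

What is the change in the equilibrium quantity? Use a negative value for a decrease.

Before the shock: 584 - p = 5p - 1798 ⇒ 2382 = 6p ⇒ p = 397, Q = 187.
The new curves are Qd = 668 - p (demand) and Qs = 5p - 1264 (supply).
New equilibrium: 668 - p = 5p - 1264 ⇒ 1932 = 6p ⇒ p = 322, Q = 346.
ΔQ = 346 − 187 = +159.

+159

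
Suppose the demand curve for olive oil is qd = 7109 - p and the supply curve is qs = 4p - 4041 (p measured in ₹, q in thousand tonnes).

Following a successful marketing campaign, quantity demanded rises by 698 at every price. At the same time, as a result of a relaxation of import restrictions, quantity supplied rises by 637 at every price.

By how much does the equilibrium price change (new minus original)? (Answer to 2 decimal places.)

Original equilibrium: 7109 - p = 4p - 4041 gives 11150 = 5p, so p = 2230 and q = 4879.
After the shift, demand is qd = 7807 - p and supply is qs = 4p - 3404.
Setting them equal: 7807 - p = 4p - 3404 → 11211 = 5p, so p = 2242.2 and q = 5564.8.
Δp = 2242.2 − 2230 = +12.20.

+12.20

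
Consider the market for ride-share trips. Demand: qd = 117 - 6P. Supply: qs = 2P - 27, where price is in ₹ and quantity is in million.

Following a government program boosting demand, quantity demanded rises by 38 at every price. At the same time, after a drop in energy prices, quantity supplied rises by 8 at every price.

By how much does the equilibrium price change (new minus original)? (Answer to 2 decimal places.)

Initially, 117 - 6P = 2P - 27, so 144 = 8P and P = 18, q = 9.
The shock moves the curves to qd = 155 - 6P and qs = 2P - 19.
Clearing the new market: 155 - 6P = 2P - 19, so P = 21.75 and q = 24.5.
ΔP = 21.75 − 18 = +3.75.

+3.75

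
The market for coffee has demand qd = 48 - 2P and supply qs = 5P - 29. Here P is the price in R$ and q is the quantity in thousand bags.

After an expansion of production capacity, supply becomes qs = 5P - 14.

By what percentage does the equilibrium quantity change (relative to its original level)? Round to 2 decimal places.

Solve the original market: 48 - 2P = 5P - 29, hence P = 11 and q = 26.
With the change applied: demand qd = 48 - 2P, supply qs = 5P - 14.
Clearing the new market: 48 - 2P = 5P - 14, so P = 62/7 ≈ 8.8571 and q = 212/7 ≈ 30.2857.
%Δq = (30.2857 − 26) / 26 × 100 = +16.48%.

+16.48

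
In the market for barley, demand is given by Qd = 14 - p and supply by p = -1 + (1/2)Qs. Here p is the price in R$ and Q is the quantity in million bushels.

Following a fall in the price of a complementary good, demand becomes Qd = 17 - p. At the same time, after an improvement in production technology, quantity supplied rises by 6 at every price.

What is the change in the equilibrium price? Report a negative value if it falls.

Original equilibrium: 14 - p = 2p + 2 gives 12 = 3p, so p = 4 and Q = 10.
The shock moves the curves to Qd = 17 - p and Qs = 2p + 8.
Equate the new curves: 17 - p = 2p + 8, giving 9 = 3p, p = 3, Q = 14.
Δp = 3 − 4 = -1.

-1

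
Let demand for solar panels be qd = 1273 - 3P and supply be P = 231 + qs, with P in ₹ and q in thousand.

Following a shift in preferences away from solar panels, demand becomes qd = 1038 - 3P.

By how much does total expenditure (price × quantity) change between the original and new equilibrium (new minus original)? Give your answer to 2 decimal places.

-27157.19

Solve the original market: 1273 - 3P = P - 231, hence P = 376 and q = 145.
The shock moves the curves to qd = 1038 - 3P and qs = P - 231.
Equate the new curves: 1038 - 3P = P - 231, giving 1269 = 4P, P = 317.25, q = 86.25.
Expenditure moves from 376×145 = 54520 to 317.25×86.25 = 27362.8125; change = -27157.19.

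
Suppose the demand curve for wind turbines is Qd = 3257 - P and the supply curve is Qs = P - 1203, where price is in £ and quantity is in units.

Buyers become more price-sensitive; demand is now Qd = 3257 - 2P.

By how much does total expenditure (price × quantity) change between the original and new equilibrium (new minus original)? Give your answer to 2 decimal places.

-1868492.22

Original equilibrium: 3257 - P = P - 1203 gives 4460 = 2P, so P = 2230 and Q = 1027.
The new curves are Qd = 3257 - 2P (demand) and Qs = P - 1203 (supply).
Setting them equal: 3257 - 2P = P - 1203 → 4460 = 3P, so P = 4460/3 ≈ 1486.6667 and Q = 851/3 ≈ 283.6667.
Expenditure moves from 2230×1027 = 2290210 to 1486.6667×283.6667 = 421717.7778; change = -1868492.22.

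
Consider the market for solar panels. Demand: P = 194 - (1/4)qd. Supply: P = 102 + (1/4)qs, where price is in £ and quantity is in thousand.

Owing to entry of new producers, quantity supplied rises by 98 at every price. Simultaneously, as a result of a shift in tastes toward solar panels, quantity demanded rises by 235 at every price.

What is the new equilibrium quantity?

Original equilibrium: 776 - 4P = 4P - 408 gives 1184 = 8P, so P = 148 and q = 184.
After the shift, demand is qd = 1011 - 4P and supply is qs = 4P - 310.
Clearing the new market: 1011 - 4P = 4P - 310, so P = 165.125 and q = 350.5.

350.5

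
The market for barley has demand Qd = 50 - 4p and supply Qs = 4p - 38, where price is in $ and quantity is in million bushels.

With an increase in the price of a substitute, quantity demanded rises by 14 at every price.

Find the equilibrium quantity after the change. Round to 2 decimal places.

Before the shock: 50 - 4p = 4p - 38 ⇒ 88 = 8p ⇒ p = 11, Q = 6.
After the shift, demand is Qd = 64 - 4p and supply is Qs = 4p - 38.
New equilibrium: 64 - 4p = 4p - 38 ⇒ 102 = 8p ⇒ p = 12.75, Q = 13.

13.00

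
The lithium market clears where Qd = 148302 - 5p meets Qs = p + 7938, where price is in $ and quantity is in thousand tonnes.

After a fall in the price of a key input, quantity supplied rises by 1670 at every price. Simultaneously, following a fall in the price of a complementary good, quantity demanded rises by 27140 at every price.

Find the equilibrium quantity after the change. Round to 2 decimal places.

37247.00

Original equilibrium: 148302 - 5p = p + 7938 gives 140364 = 6p, so p = 23394 and Q = 31332.
The shock moves the curves to Qd = 175442 - 5p and Qs = p + 9608.
Equate the new curves: 175442 - 5p = p + 9608, giving 165834 = 6p, p = 27639, Q = 37247.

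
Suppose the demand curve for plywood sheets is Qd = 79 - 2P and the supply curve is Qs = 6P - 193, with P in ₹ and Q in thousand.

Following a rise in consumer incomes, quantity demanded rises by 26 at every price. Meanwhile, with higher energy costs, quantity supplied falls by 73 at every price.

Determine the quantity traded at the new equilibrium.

12.25

Solve the original market: 79 - 2P = 6P - 193, hence P = 34 and Q = 11.
The shock moves the curves to Qd = 105 - 2P and Qs = 6P - 266.
Setting them equal: 105 - 2P = 6P - 266 → 371 = 8P, so P = 46.375 and Q = 12.25.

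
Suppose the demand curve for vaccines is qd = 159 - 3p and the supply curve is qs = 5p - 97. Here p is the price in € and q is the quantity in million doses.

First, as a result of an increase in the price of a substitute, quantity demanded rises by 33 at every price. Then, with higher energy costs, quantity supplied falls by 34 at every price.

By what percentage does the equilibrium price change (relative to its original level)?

+26.171875

Solve the original market: 159 - 3p = 5p - 97, hence p = 32 and q = 63.
With the change applied: demand qd = 192 - 3p, supply qs = 5p - 131.
Equate the new curves: 192 - 3p = 5p - 131, giving 323 = 8p, p = 40.375, q = 70.875.
%Δp = (40.375 − 32) / 32 × 100 = +26.171875%.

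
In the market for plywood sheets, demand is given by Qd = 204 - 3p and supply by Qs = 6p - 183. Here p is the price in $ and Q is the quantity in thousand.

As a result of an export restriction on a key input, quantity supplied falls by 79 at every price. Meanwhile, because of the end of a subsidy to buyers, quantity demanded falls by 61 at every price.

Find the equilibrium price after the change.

45

Solve the original market: 204 - 3p = 6p - 183, hence p = 43 and Q = 75.
With the change applied: demand Qd = 143 - 3p, supply Qs = 6p - 262.
Equate the new curves: 143 - 3p = 6p - 262, giving 405 = 9p, p = 45, Q = 8.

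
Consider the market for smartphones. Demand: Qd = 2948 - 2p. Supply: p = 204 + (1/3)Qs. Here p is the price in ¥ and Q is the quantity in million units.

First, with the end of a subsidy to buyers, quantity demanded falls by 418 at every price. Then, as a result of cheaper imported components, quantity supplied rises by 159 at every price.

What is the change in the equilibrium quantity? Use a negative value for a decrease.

-187.2

Original equilibrium: 2948 - 2p = 3p - 612 gives 3560 = 5p, so p = 712 and Q = 1524.
The new curves are Qd = 2530 - 2p (demand) and Qs = 3p - 453 (supply).
New equilibrium: 2530 - 2p = 3p - 453 ⇒ 2983 = 5p ⇒ p = 596.6, Q = 1336.8.
ΔQ = 1336.8 − 1524 = -187.2.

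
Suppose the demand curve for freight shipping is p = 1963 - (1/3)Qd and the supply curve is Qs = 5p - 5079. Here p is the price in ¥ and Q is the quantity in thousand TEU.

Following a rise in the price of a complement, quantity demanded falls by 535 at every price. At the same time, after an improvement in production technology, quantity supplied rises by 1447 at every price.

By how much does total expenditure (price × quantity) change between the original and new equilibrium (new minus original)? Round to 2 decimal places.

-206087.19

Before the shock: 5889 - 3p = 5p - 5079 ⇒ 10968 = 8p ⇒ p = 1371, Q = 1776.
With the change applied: demand Qd = 5354 - 3p, supply Qs = 5p - 3632.
New equilibrium: 5354 - 3p = 5p - 3632 ⇒ 8986 = 8p ⇒ p = 1123.25, Q = 1984.25.
Expenditure moves from 1371×1776 = 2434896 to 1123.25×1984.25 = 2228808.8125; change = -206087.19.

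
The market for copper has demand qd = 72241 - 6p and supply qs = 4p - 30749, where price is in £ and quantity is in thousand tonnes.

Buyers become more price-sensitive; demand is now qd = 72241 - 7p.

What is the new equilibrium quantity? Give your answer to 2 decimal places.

Solve the original market: 72241 - 6p = 4p - 30749, hence p = 10299 and q = 10447.
The new curves are qd = 72241 - 7p (demand) and qs = 4p - 30749 (supply).
Setting them equal: 72241 - 7p = 4p - 30749 → 102990 = 11p, so p = 102990/11 ≈ 9362.7273 and q = 73721/11 ≈ 6701.9091.

6701.91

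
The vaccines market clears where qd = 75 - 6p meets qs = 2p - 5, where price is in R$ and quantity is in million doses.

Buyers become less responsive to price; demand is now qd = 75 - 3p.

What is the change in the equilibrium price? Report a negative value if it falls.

+6

Initially, 75 - 6p = 2p - 5, so 80 = 8p and p = 10, q = 15.
With the change applied: demand qd = 75 - 3p, supply qs = 2p - 5.
Equate the new curves: 75 - 3p = 2p - 5, giving 80 = 5p, p = 16, q = 27.
Δp = 16 − 10 = +6.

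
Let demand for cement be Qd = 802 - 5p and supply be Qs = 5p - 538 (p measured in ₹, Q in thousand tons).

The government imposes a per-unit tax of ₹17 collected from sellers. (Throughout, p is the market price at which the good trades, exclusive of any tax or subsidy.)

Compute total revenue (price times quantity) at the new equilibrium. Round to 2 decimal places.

12753.75

Before the shock: 802 - 5p = 5p - 538 ⇒ 1340 = 10p ⇒ p = 134, Q = 132.
Since sellers keep the price net of the tax, the effective supply curve becomes Qs = 5p - 623.
Equate the new curves: 802 - 5p = 5p - 623, giving 1425 = 10p, p = 142.5, Q = 89.5.
New expenditure = 142.5 × 89.5 = 12753.75.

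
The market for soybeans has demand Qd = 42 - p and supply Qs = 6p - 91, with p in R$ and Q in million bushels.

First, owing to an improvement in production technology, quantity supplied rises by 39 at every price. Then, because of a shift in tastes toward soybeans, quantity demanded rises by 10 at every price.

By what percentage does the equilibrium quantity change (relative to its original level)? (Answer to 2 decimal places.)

Before the shock: 42 - p = 6p - 91 ⇒ 133 = 7p ⇒ p = 19, Q = 23.
The shock moves the curves to Qd = 52 - p and Qs = 6p - 52.
Clearing the new market: 52 - p = 6p - 52, so p = 104/7 ≈ 14.8571 and Q = 260/7 ≈ 37.1429.
%ΔQ = (37.1429 − 23) / 23 × 100 = +61.49%.

+61.49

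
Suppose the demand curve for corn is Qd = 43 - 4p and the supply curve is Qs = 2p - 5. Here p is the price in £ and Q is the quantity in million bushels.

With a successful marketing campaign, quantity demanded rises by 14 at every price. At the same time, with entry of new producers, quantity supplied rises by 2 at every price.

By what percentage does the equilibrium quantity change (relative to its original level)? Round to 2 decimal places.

Original equilibrium: 43 - 4p = 2p - 5 gives 48 = 6p, so p = 8 and Q = 11.
The shock moves the curves to Qd = 57 - 4p and Qs = 2p - 3.
Equate the new curves: 57 - 4p = 2p - 3, giving 60 = 6p, p = 10, Q = 17.
%ΔQ = (17 − 11) / 11 × 100 = +54.55%.

+54.55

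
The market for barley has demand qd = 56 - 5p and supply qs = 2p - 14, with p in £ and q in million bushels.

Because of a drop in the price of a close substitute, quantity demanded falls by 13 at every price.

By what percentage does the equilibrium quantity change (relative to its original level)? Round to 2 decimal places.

Original equilibrium: 56 - 5p = 2p - 14 gives 70 = 7p, so p = 10 and q = 6.
After the shift, demand is qd = 43 - 5p and supply is qs = 2p - 14.
Equate the new curves: 43 - 5p = 2p - 14, giving 57 = 7p, p = 57/7 ≈ 8.1429, q = 16/7 ≈ 2.2857.
%Δq = (2.2857 − 6) / 6 × 100 = -61.90%.

-61.90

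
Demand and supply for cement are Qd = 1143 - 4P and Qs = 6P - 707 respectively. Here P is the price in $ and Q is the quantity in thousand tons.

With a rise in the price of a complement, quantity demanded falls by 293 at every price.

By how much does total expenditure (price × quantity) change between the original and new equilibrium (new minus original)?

Initially, 1143 - 4P = 6P - 707, so 1850 = 10P and P = 185, Q = 403.
After the shift, demand is Qd = 850 - 4P and supply is Qs = 6P - 707.
New equilibrium: 850 - 4P = 6P - 707 ⇒ 1557 = 10P ⇒ P = 155.7, Q = 227.2.
Expenditure moves from 185×403 = 74555 to 155.7×227.2 = 35375.04; change = -39179.96.

-39179.96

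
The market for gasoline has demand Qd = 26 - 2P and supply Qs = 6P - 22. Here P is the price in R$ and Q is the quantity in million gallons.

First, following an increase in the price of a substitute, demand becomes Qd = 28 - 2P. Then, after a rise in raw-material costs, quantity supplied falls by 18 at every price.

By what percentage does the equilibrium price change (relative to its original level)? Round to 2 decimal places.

Solve the original market: 26 - 2P = 6P - 22, hence P = 6 and Q = 14.
The shock moves the curves to Qd = 28 - 2P and Qs = 6P - 40.
Clearing the new market: 28 - 2P = 6P - 40, so P = 8.5 and Q = 11.
%ΔP = (8.5 − 6) / 6 × 100 = +41.67%.

+41.67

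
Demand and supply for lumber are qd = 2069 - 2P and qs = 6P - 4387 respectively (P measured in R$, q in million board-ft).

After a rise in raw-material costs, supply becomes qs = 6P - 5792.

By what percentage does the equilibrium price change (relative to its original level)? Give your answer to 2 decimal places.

Initially, 2069 - 2P = 6P - 4387, so 6456 = 8P and P = 807, q = 455.
After the shift, demand is qd = 2069 - 2P and supply is qs = 6P - 5792.
New equilibrium: 2069 - 2P = 6P - 5792 ⇒ 7861 = 8P ⇒ P = 982.625, q = 103.75.
%ΔP = (982.625 − 807) / 807 × 100 = +21.76%.

+21.76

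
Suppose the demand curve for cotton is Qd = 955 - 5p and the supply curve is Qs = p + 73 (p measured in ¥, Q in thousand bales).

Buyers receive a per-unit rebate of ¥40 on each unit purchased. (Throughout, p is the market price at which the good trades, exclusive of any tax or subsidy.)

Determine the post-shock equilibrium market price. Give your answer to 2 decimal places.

Original equilibrium: 955 - 5p = p + 73 gives 882 = 6p, so p = 147 and Q = 220.
Since buyers' out-of-pocket price is the market price minus the rebate, the effective demand curve becomes Qd = 1155 - 5p.
Setting them equal: 1155 - 5p = p + 73 → 1082 = 6p, so p = 541/3 ≈ 180.3333 and Q = 760/3 ≈ 253.3333.

180.33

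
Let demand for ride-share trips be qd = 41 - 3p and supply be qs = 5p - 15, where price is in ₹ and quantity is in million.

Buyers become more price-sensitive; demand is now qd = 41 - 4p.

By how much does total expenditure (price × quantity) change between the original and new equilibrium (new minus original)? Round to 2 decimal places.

-39.75

Before the shock: 41 - 3p = 5p - 15 ⇒ 56 = 8p ⇒ p = 7, q = 20.
After the shift, demand is qd = 41 - 4p and supply is qs = 5p - 15.
Equate the new curves: 41 - 4p = 5p - 15, giving 56 = 9p, p = 56/9 ≈ 6.2222, q = 145/9 ≈ 16.1111.
Expenditure moves from 7×20 = 140 to 6.2222×16.1111 = 100.2469; change = -39.75.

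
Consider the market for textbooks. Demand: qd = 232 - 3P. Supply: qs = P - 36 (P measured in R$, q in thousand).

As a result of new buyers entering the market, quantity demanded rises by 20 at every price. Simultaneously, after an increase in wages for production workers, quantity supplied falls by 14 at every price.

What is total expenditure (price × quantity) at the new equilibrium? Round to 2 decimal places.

Solve the original market: 232 - 3P = P - 36, hence P = 67 and q = 31.
The new curves are qd = 252 - 3P (demand) and qs = P - 50 (supply).
New equilibrium: 252 - 3P = P - 50 ⇒ 302 = 4P ⇒ P = 75.5, q = 25.5.
New expenditure = 75.5 × 25.5 = 1925.25.

1925.25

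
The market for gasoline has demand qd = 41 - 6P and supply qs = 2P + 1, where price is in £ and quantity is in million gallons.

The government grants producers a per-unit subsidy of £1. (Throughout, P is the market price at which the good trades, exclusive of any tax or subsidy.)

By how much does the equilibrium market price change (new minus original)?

-0.25

Initially, 41 - 6P = 2P + 1, so 40 = 8P and P = 5, q = 11.
Since sellers receive the price plus the subsidy, the effective supply curve becomes qs = 2P + 3.
New equilibrium: 41 - 6P = 2P + 3 ⇒ 38 = 8P ⇒ P = 4.75, q = 12.5.
ΔP = 4.75 − 5 = -0.25.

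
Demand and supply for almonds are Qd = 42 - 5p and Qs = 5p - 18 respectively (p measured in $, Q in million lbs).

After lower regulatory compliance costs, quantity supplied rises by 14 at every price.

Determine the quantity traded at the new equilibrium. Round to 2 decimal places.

19.00

Before the shock: 42 - 5p = 5p - 18 ⇒ 60 = 10p ⇒ p = 6, Q = 12.
The new curves are Qd = 42 - 5p (demand) and Qs = 5p - 4 (supply).
Setting them equal: 42 - 5p = 5p - 4 → 46 = 10p, so p = 4.6 and Q = 19.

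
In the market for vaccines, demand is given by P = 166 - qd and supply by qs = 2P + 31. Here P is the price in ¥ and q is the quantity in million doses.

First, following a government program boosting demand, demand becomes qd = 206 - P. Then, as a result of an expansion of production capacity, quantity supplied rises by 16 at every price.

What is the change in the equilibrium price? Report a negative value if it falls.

+8

Before the shock: 166 - P = 2P + 31 ⇒ 135 = 3P ⇒ P = 45, q = 121.
The new curves are qd = 206 - P (demand) and qs = 2P + 47 (supply).
Equate the new curves: 206 - P = 2P + 47, giving 159 = 3P, P = 53, q = 153.
ΔP = 53 − 45 = +8.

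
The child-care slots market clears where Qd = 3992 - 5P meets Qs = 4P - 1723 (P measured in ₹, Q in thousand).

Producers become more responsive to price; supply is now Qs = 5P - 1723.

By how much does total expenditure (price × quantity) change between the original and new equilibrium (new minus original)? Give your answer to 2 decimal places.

Before the shock: 3992 - 5P = 4P - 1723 ⇒ 5715 = 9P ⇒ P = 635, Q = 817.
After the shift, demand is Qd = 3992 - 5P and supply is Qs = 5P - 1723.
Equate the new curves: 3992 - 5P = 5P - 1723, giving 5715 = 10P, P = 571.5, Q = 1134.5.
Expenditure moves from 635×817 = 518795 to 571.5×1134.5 = 648366.75; change = +129571.75.

+129571.75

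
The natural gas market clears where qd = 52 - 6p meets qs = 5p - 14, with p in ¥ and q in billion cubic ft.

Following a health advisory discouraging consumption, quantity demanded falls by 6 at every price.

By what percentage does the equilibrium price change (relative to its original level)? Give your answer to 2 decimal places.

-9.09

Solve the original market: 52 - 6p = 5p - 14, hence p = 6 and q = 16.
After the shift, demand is qd = 46 - 6p and supply is qs = 5p - 14.
Equate the new curves: 46 - 6p = 5p - 14, giving 60 = 11p, p = 60/11 ≈ 5.4545, q = 146/11 ≈ 13.2727.
%Δp = (5.4545 − 6) / 6 × 100 = -9.09%.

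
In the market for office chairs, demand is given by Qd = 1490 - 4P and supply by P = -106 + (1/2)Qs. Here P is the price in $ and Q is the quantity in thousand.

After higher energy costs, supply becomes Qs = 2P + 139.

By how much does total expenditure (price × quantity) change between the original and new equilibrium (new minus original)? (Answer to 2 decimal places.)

Original equilibrium: 1490 - 4P = 2P + 212 gives 1278 = 6P, so P = 213 and Q = 638.
After the shift, demand is Qd = 1490 - 4P and supply is Qs = 2P + 139.
Clearing the new market: 1490 - 4P = 2P + 139, so P = 1351/6 ≈ 225.1667 and Q = 1768/3 ≈ 589.3333.
Expenditure moves from 213×638 = 135894 to 225.1667×589.3333 = 132698.2222; change = -3195.78.

-3195.78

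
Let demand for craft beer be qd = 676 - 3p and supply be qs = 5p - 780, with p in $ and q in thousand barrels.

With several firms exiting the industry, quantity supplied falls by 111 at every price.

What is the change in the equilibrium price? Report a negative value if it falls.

Solve the original market: 676 - 3p = 5p - 780, hence p = 182 and q = 130.
The new curves are qd = 676 - 3p (demand) and qs = 5p - 891 (supply).
New equilibrium: 676 - 3p = 5p - 891 ⇒ 1567 = 8p ⇒ p = 195.875, q = 88.375.
Δp = 195.875 − 182 = +13.875.

+13.875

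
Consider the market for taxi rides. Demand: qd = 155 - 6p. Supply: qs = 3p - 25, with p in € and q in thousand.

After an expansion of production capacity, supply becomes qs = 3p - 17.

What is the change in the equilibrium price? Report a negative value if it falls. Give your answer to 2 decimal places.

-0.89

Initially, 155 - 6p = 3p - 25, so 180 = 9p and p = 20, q = 35.
With the change applied: demand qd = 155 - 6p, supply qs = 3p - 17.
Equate the new curves: 155 - 6p = 3p - 17, giving 172 = 9p, p = 172/9 ≈ 19.1111, q = 121/3 ≈ 40.3333.
Δp = 19.1111 − 20 = -0.89.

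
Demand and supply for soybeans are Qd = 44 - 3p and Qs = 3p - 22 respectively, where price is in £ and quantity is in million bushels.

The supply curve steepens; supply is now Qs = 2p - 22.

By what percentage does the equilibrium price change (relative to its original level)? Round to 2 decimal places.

+20.00

Original equilibrium: 44 - 3p = 3p - 22 gives 66 = 6p, so p = 11 and Q = 11.
The shock moves the curves to Qd = 44 - 3p and Qs = 2p - 22.
Equate the new curves: 44 - 3p = 2p - 22, giving 66 = 5p, p = 13.2, Q = 4.4.
%Δp = (13.2 − 11) / 11 × 100 = +20.00%.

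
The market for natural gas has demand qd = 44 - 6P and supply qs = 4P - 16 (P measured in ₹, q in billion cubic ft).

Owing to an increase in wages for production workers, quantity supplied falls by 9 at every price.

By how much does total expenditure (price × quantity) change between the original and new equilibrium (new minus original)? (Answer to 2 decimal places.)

-30.06

Original equilibrium: 44 - 6P = 4P - 16 gives 60 = 10P, so P = 6 and q = 8.
The new curves are qd = 44 - 6P (demand) and qs = 4P - 25 (supply).
Setting them equal: 44 - 6P = 4P - 25 → 69 = 10P, so P = 6.9 and q = 2.6.
Expenditure moves from 6×8 = 48 to 6.9×2.6 = 17.94; change = -30.06.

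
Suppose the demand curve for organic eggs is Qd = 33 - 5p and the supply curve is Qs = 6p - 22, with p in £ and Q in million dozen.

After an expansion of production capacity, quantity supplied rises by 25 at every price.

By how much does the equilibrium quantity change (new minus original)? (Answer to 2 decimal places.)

+11.36

Original equilibrium: 33 - 5p = 6p - 22 gives 55 = 11p, so p = 5 and Q = 8.
The shock moves the curves to Qd = 33 - 5p and Qs = 6p + 3.
Setting them equal: 33 - 5p = 6p + 3 → 30 = 11p, so p = 30/11 ≈ 2.7273 and Q = 213/11 ≈ 19.3636.
ΔQ = 19.3636 − 8 = +11.36.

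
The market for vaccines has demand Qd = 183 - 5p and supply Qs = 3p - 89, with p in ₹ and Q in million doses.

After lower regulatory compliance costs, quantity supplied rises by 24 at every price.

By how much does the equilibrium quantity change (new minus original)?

+15

Solve the original market: 183 - 5p = 3p - 89, hence p = 34 and Q = 13.
With the change applied: demand Qd = 183 - 5p, supply Qs = 3p - 65.
Clearing the new market: 183 - 5p = 3p - 65, so p = 31 and Q = 28.
ΔQ = 28 − 13 = +15.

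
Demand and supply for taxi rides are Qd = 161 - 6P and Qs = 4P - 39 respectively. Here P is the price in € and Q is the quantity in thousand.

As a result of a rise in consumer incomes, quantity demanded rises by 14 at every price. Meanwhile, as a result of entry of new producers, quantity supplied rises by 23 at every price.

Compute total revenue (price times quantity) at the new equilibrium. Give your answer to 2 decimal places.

1153.64

Initially, 161 - 6P = 4P - 39, so 200 = 10P and P = 20, Q = 41.
After the shift, demand is Qd = 175 - 6P and supply is Qs = 4P - 16.
Clearing the new market: 175 - 6P = 4P - 16, so P = 19.1 and Q = 60.4.
New expenditure = 19.1 × 60.4 = 1153.64.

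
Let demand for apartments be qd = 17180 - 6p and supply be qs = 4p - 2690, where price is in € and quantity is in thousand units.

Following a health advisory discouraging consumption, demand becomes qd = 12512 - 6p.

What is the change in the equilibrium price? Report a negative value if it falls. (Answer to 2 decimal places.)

Initially, 17180 - 6p = 4p - 2690, so 19870 = 10p and p = 1987, q = 5258.
The shock moves the curves to qd = 12512 - 6p and qs = 4p - 2690.
New equilibrium: 12512 - 6p = 4p - 2690 ⇒ 15202 = 10p ⇒ p = 1520.2, q = 3390.8.
Δp = 1520.2 − 1987 = -466.80.

-466.80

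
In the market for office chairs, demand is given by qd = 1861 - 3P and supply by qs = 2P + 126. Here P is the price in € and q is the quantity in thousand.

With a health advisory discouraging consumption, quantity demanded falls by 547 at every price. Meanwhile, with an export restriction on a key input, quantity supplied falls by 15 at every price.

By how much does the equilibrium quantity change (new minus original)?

-227.8

Before the shock: 1861 - 3P = 2P + 126 ⇒ 1735 = 5P ⇒ P = 347, q = 820.
With the change applied: demand qd = 1314 - 3P, supply qs = 2P + 111.
New equilibrium: 1314 - 3P = 2P + 111 ⇒ 1203 = 5P ⇒ P = 240.6, q = 592.2.
Δq = 592.2 − 820 = -227.8.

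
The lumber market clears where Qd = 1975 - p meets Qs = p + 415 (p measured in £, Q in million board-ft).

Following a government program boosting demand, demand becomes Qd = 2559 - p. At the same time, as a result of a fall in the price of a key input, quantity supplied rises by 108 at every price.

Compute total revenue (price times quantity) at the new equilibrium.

1568738

Before the shock: 1975 - p = p + 415 ⇒ 1560 = 2p ⇒ p = 780, Q = 1195.
The new curves are Qd = 2559 - p (demand) and Qs = p + 523 (supply).
New equilibrium: 2559 - p = p + 523 ⇒ 2036 = 2p ⇒ p = 1018, Q = 1541.
New expenditure = 1018 × 1541 = 1568738.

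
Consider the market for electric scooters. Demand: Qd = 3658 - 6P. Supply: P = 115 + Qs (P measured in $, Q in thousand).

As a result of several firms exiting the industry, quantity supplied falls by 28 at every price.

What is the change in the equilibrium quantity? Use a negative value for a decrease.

Initially, 3658 - 6P = P - 115, so 3773 = 7P and P = 539, Q = 424.
The shock moves the curves to Qd = 3658 - 6P and Qs = P - 143.
Setting them equal: 3658 - 6P = P - 143 → 3801 = 7P, so P = 543 and Q = 400.
ΔQ = 400 − 424 = -24.

-24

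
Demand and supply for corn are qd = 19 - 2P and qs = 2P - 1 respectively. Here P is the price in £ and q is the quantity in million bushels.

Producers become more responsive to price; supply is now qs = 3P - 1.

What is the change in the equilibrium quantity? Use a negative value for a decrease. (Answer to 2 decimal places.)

Before the shock: 19 - 2P = 2P - 1 ⇒ 20 = 4P ⇒ P = 5, q = 9.
The new curves are qd = 19 - 2P (demand) and qs = 3P - 1 (supply).
New equilibrium: 19 - 2P = 3P - 1 ⇒ 20 = 5P ⇒ P = 4, q = 11.
Δq = 11 − 9 = +2.00.

+2.00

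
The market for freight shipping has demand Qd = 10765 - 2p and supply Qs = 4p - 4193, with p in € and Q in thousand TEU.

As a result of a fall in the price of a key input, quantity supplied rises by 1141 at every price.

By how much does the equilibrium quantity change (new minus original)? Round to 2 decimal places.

+380.33

Initially, 10765 - 2p = 4p - 4193, so 14958 = 6p and p = 2493, Q = 5779.
With the change applied: demand Qd = 10765 - 2p, supply Qs = 4p - 3052.
Clearing the new market: 10765 - 2p = 4p - 3052, so p = 13817/6 ≈ 2302.8333 and Q = 18478/3 ≈ 6159.3333.
ΔQ = 6159.3333 − 5779 = +380.33.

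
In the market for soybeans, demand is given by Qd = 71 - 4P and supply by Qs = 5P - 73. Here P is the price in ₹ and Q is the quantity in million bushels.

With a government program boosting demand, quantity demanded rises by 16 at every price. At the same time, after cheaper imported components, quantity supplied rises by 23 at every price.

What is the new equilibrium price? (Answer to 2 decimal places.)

Solve the original market: 71 - 4P = 5P - 73, hence P = 16 and Q = 7.
With the change applied: demand Qd = 87 - 4P, supply Qs = 5P - 50.
Setting them equal: 87 - 4P = 5P - 50 → 137 = 9P, so P = 137/9 ≈ 15.2222 and Q = 235/9 ≈ 26.1111.

15.22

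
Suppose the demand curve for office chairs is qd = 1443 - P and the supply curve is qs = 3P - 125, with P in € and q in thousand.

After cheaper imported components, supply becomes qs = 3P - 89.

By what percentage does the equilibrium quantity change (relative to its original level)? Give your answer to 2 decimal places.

+0.86

Before the shock: 1443 - P = 3P - 125 ⇒ 1568 = 4P ⇒ P = 392, q = 1051.
The shock moves the curves to qd = 1443 - P and qs = 3P - 89.
New equilibrium: 1443 - P = 3P - 89 ⇒ 1532 = 4P ⇒ P = 383, q = 1060.
%Δq = (1060 − 1051) / 1051 × 100 = +0.86%.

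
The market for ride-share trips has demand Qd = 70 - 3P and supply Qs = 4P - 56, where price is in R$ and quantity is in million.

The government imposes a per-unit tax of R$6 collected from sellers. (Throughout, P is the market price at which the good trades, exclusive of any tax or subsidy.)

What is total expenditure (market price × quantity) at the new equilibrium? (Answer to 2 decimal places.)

Solve the original market: 70 - 3P = 4P - 56, hence P = 18 and Q = 16.
Since sellers keep the price net of the tax, the effective supply curve becomes Qs = 4P - 80.
Equate the new curves: 70 - 3P = 4P - 80, giving 150 = 7P, P = 150/7 ≈ 21.4286, Q = 40/7 ≈ 5.7143.
New expenditure = 21.4286 × 5.7143 = 122.45.

122.45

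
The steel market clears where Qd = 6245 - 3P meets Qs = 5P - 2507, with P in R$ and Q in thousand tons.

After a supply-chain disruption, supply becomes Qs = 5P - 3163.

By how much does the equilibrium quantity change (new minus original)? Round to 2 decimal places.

-246.00

Solve the original market: 6245 - 3P = 5P - 2507, hence P = 1094 and Q = 2963.
The new curves are Qd = 6245 - 3P (demand) and Qs = 5P - 3163 (supply).
Clearing the new market: 6245 - 3P = 5P - 3163, so P = 1176 and Q = 2717.
ΔQ = 2717 − 2963 = -246.00.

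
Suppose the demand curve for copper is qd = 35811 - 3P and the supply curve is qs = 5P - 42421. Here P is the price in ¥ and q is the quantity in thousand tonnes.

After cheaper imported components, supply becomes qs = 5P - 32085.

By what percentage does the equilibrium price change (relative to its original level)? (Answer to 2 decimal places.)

Original equilibrium: 35811 - 3P = 5P - 42421 gives 78232 = 8P, so P = 9779 and q = 6474.
After the shift, demand is qd = 35811 - 3P and supply is qs = 5P - 32085.
Equate the new curves: 35811 - 3P = 5P - 32085, giving 67896 = 8P, P = 8487, q = 10350.
%ΔP = (8487 − 9779) / 9779 × 100 = -13.21%.

-13.21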